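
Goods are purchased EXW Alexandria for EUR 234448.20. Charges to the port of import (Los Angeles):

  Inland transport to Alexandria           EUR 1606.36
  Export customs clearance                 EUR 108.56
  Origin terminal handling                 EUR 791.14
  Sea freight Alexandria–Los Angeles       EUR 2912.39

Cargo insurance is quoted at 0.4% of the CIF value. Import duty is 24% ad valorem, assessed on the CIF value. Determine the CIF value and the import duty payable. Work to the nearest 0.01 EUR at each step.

Let C be the CIF value. C = EXW price + pre-shipment costs + freight + 0.4% × C
C − 0.4% × C = 234448.20 + 1606.36 + 108.56 + 791.14 + 2912.39
0.996 × C = 239866.65
C = 239866.65 / 0.996 = 240829.97
Insurance premium = 0.4% × 240829.97 = 963.32
Import duty = 240829.97 × 24% = 57799.19

CIF value: EUR 240829.97; import duty: EUR 57799.19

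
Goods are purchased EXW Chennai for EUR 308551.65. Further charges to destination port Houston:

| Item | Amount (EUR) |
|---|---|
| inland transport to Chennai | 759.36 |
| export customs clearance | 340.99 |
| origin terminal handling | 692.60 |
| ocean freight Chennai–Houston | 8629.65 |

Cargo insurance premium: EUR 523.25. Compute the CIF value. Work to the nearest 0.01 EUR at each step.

CIF = EXW price + pre-shipment costs + freight + insurance
CIF = 308551.65 + 759.36 + 340.99 + 692.60 + 8629.65 + 523.25 = 319497.50

CIF value: EUR 319497.50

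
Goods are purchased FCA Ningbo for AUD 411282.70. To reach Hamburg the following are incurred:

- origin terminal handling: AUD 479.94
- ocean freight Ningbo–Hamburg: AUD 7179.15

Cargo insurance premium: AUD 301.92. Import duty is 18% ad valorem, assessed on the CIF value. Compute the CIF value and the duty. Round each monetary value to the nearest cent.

CIF = FCA price + pre-shipment costs + freight + insurance
CIF = 411282.70 + 479.94 + 7179.15 + 301.92 = 419243.71
Import duty = 419243.71 × 18% = 75463.87

CIF value: AUD 419243.71; import duty: AUD 75463.87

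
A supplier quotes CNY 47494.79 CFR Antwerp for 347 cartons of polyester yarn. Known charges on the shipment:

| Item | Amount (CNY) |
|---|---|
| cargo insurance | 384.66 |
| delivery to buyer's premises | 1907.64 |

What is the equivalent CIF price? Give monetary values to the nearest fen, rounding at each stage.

CIF price: CNY 47879.45

Not relevant to the conversion: delivery — on the buyer under both terms; not part of either seller's price.
From CFR to CIF, the seller additionally bears: insurance.
CIF price = 47494.79 + 384.66 = 47879.45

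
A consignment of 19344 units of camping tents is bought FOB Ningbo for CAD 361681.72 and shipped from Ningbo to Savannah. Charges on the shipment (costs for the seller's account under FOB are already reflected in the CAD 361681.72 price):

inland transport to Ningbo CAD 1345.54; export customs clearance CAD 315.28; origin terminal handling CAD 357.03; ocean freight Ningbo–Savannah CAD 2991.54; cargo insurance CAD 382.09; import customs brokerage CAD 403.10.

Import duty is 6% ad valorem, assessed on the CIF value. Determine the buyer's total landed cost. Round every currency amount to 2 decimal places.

Total landed cost: CAD 387361.77

FOB: the seller bears costs until goods are on board at the origin port; the buyer bears freight, insurance and all costs thereafter.
Already in the invoice (seller's account under FOB): inland to port, export clearance, origin terminal — exclude.
CIF value = FOB price + freight + insurance = 361681.72 + 2991.54 + 382.09 = 365055.35
Import duty = 365055.35 × 6% = 21903.32
Buyer bears: freight 2991.54 + insurance 382.09 + brokerage 403.10 + duty 21903.32 = 25680.05
Landed cost = invoice 361681.72 + 25680.05 = 387361.77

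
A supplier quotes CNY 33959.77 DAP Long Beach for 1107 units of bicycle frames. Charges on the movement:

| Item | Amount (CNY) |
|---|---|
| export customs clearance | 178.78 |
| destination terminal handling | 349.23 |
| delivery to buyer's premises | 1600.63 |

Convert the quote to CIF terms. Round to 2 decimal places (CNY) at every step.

Not relevant to the conversion: export clearance — on the seller under both DAP and CIF; already in the DAP price and stays in the CIF price.
From DAP to CIF, the seller no longer bears: destination terminal, delivery.
CIF price = 33959.77 − 349.23 − 1600.63 = 32009.91

CIF price: CNY 32009.91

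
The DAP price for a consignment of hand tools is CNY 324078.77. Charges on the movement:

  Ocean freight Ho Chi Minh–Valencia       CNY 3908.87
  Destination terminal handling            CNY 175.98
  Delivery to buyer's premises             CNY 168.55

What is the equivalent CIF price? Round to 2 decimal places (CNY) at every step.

CIF price: CNY 323734.24

Not relevant to the conversion: freight — on the seller under both DAP and CIF; already in the DAP price and stays in the CIF price.
From DAP to CIF, the seller no longer bears: destination terminal, delivery.
CIF price = 324078.77 − 175.98 − 168.55 = 323734.24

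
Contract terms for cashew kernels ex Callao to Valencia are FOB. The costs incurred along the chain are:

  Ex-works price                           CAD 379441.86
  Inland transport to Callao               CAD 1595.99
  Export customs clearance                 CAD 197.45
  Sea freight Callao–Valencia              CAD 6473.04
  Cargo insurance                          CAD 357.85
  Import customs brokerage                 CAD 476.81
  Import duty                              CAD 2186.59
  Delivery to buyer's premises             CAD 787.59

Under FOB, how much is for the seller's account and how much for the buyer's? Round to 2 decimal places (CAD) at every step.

Seller: CAD 381235.30; buyer: CAD 10281.88

FOB: the seller bears costs until goods are on board at the origin port; the buyer bears freight, insurance and all costs thereafter.
Seller's account: goods 379441.86 + inland to port 1595.99 + export clearance 197.45 = 381235.30
Buyer's account: freight 6473.04 + insurance 357.85 + brokerage 476.81 + duty 2186.59 + delivery 787.59 = 10281.88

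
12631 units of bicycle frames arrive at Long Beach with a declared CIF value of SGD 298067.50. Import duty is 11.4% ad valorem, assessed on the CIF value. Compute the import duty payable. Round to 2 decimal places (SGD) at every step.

Import duty = 298067.50 × 11.4% = 33979.70

Import duty: SGD 33979.70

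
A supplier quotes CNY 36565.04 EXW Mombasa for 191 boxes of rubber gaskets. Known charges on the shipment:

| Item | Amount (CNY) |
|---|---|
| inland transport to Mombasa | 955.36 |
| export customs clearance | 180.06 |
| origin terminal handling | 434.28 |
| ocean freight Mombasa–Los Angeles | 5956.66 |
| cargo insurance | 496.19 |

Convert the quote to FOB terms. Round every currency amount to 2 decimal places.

Not relevant to the conversion: insurance, freight — on the buyer under both terms; not part of either seller's price.
From EXW to FOB, the seller additionally bears: inland to port, export clearance, origin terminal.
FOB price = 36565.04 + 955.36 + 180.06 + 434.28 = 38134.74

FOB price: CNY 38134.74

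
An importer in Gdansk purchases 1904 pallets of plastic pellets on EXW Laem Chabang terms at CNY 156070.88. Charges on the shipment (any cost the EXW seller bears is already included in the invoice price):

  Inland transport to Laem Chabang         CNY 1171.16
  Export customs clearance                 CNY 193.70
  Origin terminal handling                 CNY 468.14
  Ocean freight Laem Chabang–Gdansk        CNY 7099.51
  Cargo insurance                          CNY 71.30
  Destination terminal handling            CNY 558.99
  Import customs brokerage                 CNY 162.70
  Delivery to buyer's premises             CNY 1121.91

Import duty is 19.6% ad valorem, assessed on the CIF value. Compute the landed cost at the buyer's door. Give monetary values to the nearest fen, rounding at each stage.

EXW: the seller makes goods available at their premises; the buyer bears all onward costs.
CIF value = EXW price + inland to port + export clearance + origin terminal + freight + insurance = 156070.88 + 1171.16 + 193.70 + 468.14 + 7099.51 + 71.30 = 165074.69
Import duty = 165074.69 × 19.6% = 32354.64
Buyer bears: inland to port 1171.16 + export clearance 193.70 + origin terminal 468.14 + freight 7099.51 + insurance 71.30 + destination terminal 558.99 + brokerage 162.70 + delivery 1121.91 + duty 32354.64 = 43202.05
Landed cost = invoice 156070.88 + 43202.05 = 199272.93

Total landed cost: CNY 199272.93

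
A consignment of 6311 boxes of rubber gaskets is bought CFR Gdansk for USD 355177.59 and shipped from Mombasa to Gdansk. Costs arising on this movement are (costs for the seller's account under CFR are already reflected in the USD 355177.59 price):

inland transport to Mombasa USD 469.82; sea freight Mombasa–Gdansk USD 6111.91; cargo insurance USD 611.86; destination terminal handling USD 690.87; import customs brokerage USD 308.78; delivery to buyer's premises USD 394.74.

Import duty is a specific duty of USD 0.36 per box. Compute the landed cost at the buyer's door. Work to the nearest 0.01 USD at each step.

Total landed cost: USD 359455.80

CFR: the seller pays costs through ocean freight to the destination port, but not insurance.
Already in the invoice (seller's account under CFR): inland to port, freight — exclude.
CIF value = CFR price + insurance = 355177.59 + 611.86 = 355789.45
Import duty = 6311 × 0.36 = 2271.96
Buyer bears: insurance 611.86 + destination terminal 690.87 + brokerage 308.78 + delivery 394.74 + duty 2271.96 = 4278.21
Landed cost = invoice 355177.59 + 4278.21 = 359455.80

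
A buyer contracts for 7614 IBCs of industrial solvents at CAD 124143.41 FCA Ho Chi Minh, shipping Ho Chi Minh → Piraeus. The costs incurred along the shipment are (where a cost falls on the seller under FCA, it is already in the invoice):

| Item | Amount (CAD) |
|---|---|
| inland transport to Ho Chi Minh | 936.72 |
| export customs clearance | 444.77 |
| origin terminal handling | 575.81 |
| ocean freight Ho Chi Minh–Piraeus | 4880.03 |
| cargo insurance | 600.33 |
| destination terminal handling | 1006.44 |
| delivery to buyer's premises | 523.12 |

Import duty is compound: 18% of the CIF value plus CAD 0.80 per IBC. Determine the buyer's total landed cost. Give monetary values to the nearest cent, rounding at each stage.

FCA: the seller delivers export-cleared goods to the carrier; the buyer bears costs from that point.
Already in the invoice (seller's account under FCA): inland to port, export clearance — exclude.
CIF value = FCA price + origin terminal + freight + insurance = 124143.41 + 575.81 + 4880.03 + 600.33 = 130199.58
Ad valorem component: 130199.58 × 18% = 23435.92
Specific component: 7614 × 0.80 = 6091.20
Import duty = 23435.92 + 6091.20 = 29527.12
Buyer bears: origin terminal 575.81 + freight 4880.03 + insurance 600.33 + destination terminal 1006.44 + delivery 523.12 + duty 29527.12 = 37112.85
Landed cost = invoice 124143.41 + 37112.85 = 161256.26

Total landed cost: CAD 161256.26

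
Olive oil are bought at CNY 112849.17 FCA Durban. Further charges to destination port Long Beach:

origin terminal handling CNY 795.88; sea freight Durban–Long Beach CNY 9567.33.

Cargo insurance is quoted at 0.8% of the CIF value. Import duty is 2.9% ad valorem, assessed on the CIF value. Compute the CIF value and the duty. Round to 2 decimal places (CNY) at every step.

Let C be the CIF value. C = FCA price + pre-shipment costs + freight + 0.8% × C
C − 0.8% × C = 112849.17 + 795.88 + 9567.33
0.992 × C = 123212.38
C = 123212.38 / 0.992 = 124206.03
Insurance premium = 0.8% × 124206.03 = 993.65
Import duty = 124206.03 × 2.9% = 3601.97

CIF value: CNY 124206.03; import duty: CNY 3601.97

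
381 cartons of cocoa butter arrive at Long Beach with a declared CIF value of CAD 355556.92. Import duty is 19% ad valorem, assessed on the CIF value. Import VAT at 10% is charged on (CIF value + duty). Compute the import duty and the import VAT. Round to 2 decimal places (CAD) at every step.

Import duty: CAD 67555.81; import VAT: CAD 42311.27

Import duty = 355556.92 × 19% = 67555.81
VAT base = CIF + duty = 355556.92 + 67555.81 = 423112.73
Import VAT = 423112.73 × 10% = 42311.27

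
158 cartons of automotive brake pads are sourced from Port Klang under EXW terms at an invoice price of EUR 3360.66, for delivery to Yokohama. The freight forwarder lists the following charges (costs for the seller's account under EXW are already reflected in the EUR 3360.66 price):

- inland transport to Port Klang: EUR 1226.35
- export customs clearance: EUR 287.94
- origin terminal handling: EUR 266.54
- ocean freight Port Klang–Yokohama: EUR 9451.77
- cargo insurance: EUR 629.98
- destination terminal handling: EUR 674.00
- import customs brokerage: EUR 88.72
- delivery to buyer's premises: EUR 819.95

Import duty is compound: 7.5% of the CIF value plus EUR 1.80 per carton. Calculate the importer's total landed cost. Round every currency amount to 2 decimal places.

Total landed cost: EUR 18232.05

EXW: the seller makes goods available at their premises; the buyer bears all onward costs.
CIF value = EXW price + inland to port + export clearance + origin terminal + freight + insurance = 3360.66 + 1226.35 + 287.94 + 266.54 + 9451.77 + 629.98 = 15223.24
Ad valorem component: 15223.24 × 7.5% = 1141.74
Specific component: 158 × 1.80 = 284.40
Import duty = 1141.74 + 284.40 = 1426.14
Buyer bears: inland to port 1226.35 + export clearance 287.94 + origin terminal 266.54 + freight 9451.77 + insurance 629.98 + destination terminal 674.00 + brokerage 88.72 + delivery 819.95 + duty 1426.14 = 14871.39
Landed cost = invoice 3360.66 + 14871.39 = 18232.05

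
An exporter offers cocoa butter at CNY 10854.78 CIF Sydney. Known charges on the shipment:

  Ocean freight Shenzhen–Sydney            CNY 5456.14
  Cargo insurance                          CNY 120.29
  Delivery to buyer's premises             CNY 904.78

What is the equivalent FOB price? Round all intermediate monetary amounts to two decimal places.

FOB price: CNY 5278.35

Not relevant to the conversion: delivery — on the buyer under both terms; not part of either seller's price.
From CIF to FOB, the seller no longer bears: freight, insurance.
FOB price = 10854.78 − 5456.14 − 120.29 = 5278.35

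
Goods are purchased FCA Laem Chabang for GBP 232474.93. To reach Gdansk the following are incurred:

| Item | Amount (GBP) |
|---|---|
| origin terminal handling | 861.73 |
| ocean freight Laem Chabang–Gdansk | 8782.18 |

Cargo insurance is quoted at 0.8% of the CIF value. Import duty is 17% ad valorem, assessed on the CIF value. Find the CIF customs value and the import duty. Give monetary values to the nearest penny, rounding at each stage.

CIF value: GBP 244071.41; import duty: GBP 41492.14

Let C be the CIF value. C = FCA price + pre-shipment costs + freight + 0.8% × C
C − 0.8% × C = 232474.93 + 861.73 + 8782.18
0.992 × C = 242118.84
C = 242118.84 / 0.992 = 244071.41
Insurance premium = 0.8% × 244071.41 = 1952.57
Import duty = 244071.41 × 17% = 41492.14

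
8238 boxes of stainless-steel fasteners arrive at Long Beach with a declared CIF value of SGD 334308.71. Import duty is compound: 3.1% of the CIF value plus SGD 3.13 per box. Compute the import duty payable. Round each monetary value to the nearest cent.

Ad valorem component: 334308.71 × 3.1% = 10363.57
Specific component: 8238 × 3.13 = 25784.94
Import duty = 10363.57 + 25784.94 = 36148.51

Import duty: SGD 36148.51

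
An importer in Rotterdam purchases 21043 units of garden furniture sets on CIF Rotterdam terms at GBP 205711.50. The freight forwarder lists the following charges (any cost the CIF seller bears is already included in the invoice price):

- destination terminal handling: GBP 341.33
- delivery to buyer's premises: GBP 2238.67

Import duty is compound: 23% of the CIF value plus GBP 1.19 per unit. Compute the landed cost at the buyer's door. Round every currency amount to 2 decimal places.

Total landed cost: GBP 280646.32

CIF: the seller pays costs through ocean freight and marine insurance to the destination port.
The CIF price already equals the CIF value: 205711.50
Ad valorem component: 205711.50 × 23% = 47313.65
Specific component: 21043 × 1.19 = 25041.17
Import duty = 47313.65 + 25041.17 = 72354.82
Buyer bears: destination terminal 341.33 + delivery 2238.67 + duty 72354.82 = 74934.82
Landed cost = invoice 205711.50 + 74934.82 = 280646.32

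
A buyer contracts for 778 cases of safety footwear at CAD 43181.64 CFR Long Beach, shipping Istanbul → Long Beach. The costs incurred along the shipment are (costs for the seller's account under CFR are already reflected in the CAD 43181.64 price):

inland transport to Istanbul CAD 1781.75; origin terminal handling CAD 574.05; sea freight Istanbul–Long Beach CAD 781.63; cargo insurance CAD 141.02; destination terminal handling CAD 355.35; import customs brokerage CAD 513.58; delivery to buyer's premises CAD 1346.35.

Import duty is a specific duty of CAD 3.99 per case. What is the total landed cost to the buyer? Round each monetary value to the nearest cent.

Total landed cost: CAD 48642.16

CFR: the seller pays costs through ocean freight to the destination port, but not insurance.
Already in the invoice (seller's account under CFR): inland to port, origin terminal, freight — exclude.
CIF value = CFR price + insurance = 43181.64 + 141.02 = 43322.66
Import duty = 778 × 3.99 = 3104.22
Buyer bears: insurance 141.02 + destination terminal 355.35 + brokerage 513.58 + delivery 1346.35 + duty 3104.22 = 5460.52
Landed cost = invoice 43181.64 + 5460.52 = 48642.16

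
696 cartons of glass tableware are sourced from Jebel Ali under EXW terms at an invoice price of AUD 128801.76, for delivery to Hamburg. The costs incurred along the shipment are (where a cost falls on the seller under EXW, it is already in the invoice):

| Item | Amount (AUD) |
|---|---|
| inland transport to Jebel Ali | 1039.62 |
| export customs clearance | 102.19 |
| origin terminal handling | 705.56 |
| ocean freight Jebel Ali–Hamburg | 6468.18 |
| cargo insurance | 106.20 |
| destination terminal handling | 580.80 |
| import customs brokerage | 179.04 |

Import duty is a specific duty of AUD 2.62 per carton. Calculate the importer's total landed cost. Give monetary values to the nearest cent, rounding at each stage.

EXW: the seller makes goods available at their premises; the buyer bears all onward costs.
CIF value = EXW price + inland to port + export clearance + origin terminal + freight + insurance = 128801.76 + 1039.62 + 102.19 + 705.56 + 6468.18 + 106.20 = 137223.51
Import duty = 696 × 2.62 = 1823.52
Buyer bears: inland to port 1039.62 + export clearance 102.19 + origin terminal 705.56 + freight 6468.18 + insurance 106.20 + destination terminal 580.80 + brokerage 179.04 + duty 1823.52 = 11005.11
Landed cost = invoice 128801.76 + 11005.11 = 139806.87

Total landed cost: AUD 139806.87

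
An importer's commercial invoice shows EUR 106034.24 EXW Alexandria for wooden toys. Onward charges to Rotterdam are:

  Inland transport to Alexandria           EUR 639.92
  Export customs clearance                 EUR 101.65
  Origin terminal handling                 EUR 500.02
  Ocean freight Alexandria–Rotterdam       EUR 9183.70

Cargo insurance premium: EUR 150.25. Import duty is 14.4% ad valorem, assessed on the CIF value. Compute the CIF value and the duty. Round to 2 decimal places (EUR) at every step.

CIF value: EUR 116609.78; import duty: EUR 16791.81

CIF = EXW price + pre-shipment costs + freight + insurance
CIF = 106034.24 + 639.92 + 101.65 + 500.02 + 9183.70 + 150.25 = 116609.78
Import duty = 116609.78 × 14.4% = 16791.81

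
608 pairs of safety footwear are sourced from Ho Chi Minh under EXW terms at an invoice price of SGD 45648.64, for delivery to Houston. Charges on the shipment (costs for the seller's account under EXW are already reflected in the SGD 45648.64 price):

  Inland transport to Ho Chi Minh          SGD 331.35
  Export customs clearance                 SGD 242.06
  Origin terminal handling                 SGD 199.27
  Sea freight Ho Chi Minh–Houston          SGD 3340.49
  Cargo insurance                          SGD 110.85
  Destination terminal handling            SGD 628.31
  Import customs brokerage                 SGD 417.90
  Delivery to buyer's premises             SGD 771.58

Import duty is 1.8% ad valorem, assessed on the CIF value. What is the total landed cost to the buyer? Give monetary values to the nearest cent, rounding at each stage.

Total landed cost: SGD 52588.16

EXW: the seller makes goods available at their premises; the buyer bears all onward costs.
CIF value = EXW price + inland to port + export clearance + origin terminal + freight + insurance = 45648.64 + 331.35 + 242.06 + 199.27 + 3340.49 + 110.85 = 49872.66
Import duty = 49872.66 × 1.8% = 897.71
Buyer bears: inland to port 331.35 + export clearance 242.06 + origin terminal 199.27 + freight 3340.49 + insurance 110.85 + destination terminal 628.31 + brokerage 417.90 + delivery 771.58 + duty 897.71 = 6939.52
Landed cost = invoice 45648.64 + 6939.52 = 52588.16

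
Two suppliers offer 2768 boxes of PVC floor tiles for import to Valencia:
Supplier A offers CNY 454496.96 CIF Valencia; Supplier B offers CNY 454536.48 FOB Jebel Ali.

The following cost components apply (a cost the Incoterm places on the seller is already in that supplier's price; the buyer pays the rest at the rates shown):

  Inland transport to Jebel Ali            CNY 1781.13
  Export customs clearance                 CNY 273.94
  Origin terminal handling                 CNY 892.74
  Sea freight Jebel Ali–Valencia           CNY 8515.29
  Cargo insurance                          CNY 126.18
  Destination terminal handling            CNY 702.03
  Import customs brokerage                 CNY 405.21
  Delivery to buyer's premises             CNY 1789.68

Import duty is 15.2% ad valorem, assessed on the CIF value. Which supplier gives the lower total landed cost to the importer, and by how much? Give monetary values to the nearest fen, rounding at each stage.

Supplier A is cheaper by CNY 10000.50

Supplier A (CIF):
The CIF price already equals the CIF value: 454496.96
Import duty = 454496.96 × 15.2% = 69083.54
Buyer bears (A): 702.03 + 405.21 + 1789.68 = 2896.92
Landed cost (A) = invoice 454496.96 + 2896.92 + duty 69083.54 = 526477.42
Supplier B (FOB):
CIF value = FOB price + freight + insurance = 454536.48 + 8515.29 + 126.18 = 463177.95
Import duty = 463177.95 × 15.2% = 70403.05
Buyer bears (B): 8515.29 + 126.18 + 702.03 + 405.21 + 1789.68 = 11538.39
Landed cost (B) = invoice 454536.48 + 11538.39 + duty 70403.05 = 536477.92
Difference = |526477.42 − 536477.92| = 10000.50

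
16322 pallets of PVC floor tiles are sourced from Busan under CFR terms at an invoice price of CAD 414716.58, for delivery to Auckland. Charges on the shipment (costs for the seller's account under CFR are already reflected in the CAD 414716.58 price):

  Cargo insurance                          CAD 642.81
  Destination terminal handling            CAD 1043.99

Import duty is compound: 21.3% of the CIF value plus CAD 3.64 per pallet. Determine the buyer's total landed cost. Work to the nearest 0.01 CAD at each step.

CFR: the seller pays costs through ocean freight to the destination port, but not insurance.
CIF value = CFR price + insurance = 414716.58 + 642.81 = 415359.39
Ad valorem component: 415359.39 × 21.3% = 88471.55
Specific component: 16322 × 3.64 = 59412.08
Import duty = 88471.55 + 59412.08 = 147883.63
Buyer bears: insurance 642.81 + destination terminal 1043.99 + duty 147883.63 = 149570.43
Landed cost = invoice 414716.58 + 149570.43 = 564287.01

Total landed cost: CAD 564287.01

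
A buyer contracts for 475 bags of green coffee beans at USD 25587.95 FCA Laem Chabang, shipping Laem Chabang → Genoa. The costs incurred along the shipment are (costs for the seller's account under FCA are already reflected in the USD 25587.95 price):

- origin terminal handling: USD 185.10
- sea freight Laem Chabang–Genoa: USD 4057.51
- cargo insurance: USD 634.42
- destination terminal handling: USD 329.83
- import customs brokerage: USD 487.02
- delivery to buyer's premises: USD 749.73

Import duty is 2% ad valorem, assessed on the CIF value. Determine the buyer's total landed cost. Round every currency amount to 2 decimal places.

Total landed cost: USD 32640.86

FCA: the seller delivers export-cleared goods to the carrier; the buyer bears costs from that point.
CIF value = FCA price + origin terminal + freight + insurance = 25587.95 + 185.10 + 4057.51 + 634.42 = 30464.98
Import duty = 30464.98 × 2% = 609.30
Buyer bears: origin terminal 185.10 + freight 4057.51 + insurance 634.42 + destination terminal 329.83 + brokerage 487.02 + delivery 749.73 + duty 609.30 = 7052.91
Landed cost = invoice 25587.95 + 7052.91 = 32640.86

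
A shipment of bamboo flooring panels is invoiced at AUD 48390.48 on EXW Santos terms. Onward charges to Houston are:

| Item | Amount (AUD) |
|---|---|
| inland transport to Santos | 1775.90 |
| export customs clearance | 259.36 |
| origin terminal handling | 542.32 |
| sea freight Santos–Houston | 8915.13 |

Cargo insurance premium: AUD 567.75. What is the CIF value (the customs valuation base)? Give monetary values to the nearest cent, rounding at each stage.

CIF = EXW price + pre-shipment costs + freight + insurance
CIF = 48390.48 + 1775.90 + 259.36 + 542.32 + 8915.13 + 567.75 = 60450.94

CIF value: AUD 60450.94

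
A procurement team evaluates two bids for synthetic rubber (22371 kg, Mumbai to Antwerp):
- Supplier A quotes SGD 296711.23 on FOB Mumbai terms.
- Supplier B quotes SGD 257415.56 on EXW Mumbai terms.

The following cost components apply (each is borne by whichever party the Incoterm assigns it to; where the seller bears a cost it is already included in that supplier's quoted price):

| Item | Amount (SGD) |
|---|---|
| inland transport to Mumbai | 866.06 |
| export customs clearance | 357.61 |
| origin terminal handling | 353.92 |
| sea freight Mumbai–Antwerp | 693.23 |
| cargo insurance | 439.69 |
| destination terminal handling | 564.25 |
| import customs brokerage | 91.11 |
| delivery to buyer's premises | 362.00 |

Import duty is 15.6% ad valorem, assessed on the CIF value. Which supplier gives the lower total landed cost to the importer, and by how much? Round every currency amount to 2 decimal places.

Supplier A (FOB):
CIF value = FOB price + freight + insurance = 296711.23 + 693.23 + 439.69 = 297844.15
Import duty = 297844.15 × 15.6% = 46463.69
Buyer bears (A): 693.23 + 439.69 + 564.25 + 91.11 + 362.00 = 2150.28
Landed cost (A) = invoice 296711.23 + 2150.28 + duty 46463.69 = 345325.20
Supplier B (EXW):
CIF value = EXW price + inland to port + export clearance + origin terminal + freight + insurance = 257415.56 + 866.06 + 357.61 + 353.92 + 693.23 + 439.69 = 260126.07
Import duty = 260126.07 × 15.6% = 40579.67
Buyer bears (B): 866.06 + 357.61 + 353.92 + 693.23 + 439.69 + 564.25 + 91.11 + 362.00 = 3727.87
Landed cost (B) = invoice 257415.56 + 3727.87 + duty 40579.67 = 301723.10
Difference = |345325.20 − 301723.10| = 43602.10

Supplier B is cheaper by SGD 43602.10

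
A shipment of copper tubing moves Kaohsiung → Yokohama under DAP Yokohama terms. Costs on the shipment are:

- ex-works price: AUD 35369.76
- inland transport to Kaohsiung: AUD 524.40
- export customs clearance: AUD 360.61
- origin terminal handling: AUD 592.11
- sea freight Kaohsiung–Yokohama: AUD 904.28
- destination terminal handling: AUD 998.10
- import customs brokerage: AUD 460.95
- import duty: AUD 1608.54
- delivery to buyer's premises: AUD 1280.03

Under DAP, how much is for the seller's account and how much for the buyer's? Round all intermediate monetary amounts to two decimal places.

DAP: the seller bears all costs to the named destination except import duty and clearance.
Seller's account: goods 35369.76 + inland to port 524.40 + export clearance 360.61 + origin terminal 592.11 + freight 904.28 + destination terminal 998.10 + delivery 1280.03 = 40029.29
Buyer's account: brokerage 460.95 + duty 1608.54 = 2069.49

Seller: AUD 40029.29; buyer: AUD 2069.49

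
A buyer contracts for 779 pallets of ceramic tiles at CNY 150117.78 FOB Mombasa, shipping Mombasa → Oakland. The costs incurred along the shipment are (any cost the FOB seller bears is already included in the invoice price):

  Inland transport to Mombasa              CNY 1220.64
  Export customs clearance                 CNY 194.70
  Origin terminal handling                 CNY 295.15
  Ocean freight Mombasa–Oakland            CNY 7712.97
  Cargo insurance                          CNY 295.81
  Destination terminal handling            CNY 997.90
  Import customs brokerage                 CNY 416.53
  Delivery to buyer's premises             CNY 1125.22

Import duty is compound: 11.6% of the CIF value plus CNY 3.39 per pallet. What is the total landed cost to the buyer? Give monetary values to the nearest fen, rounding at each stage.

Total landed cost: CNY 181649.70

FOB: the seller bears costs until goods are on board at the origin port; the buyer bears freight, insurance and all costs thereafter.
Already in the invoice (seller's account under FOB): inland to port, export clearance, origin terminal — exclude.
CIF value = FOB price + freight + insurance = 150117.78 + 7712.97 + 295.81 = 158126.56
Ad valorem component: 158126.56 × 11.6% = 18342.68
Specific component: 779 × 3.39 = 2640.81
Import duty = 18342.68 + 2640.81 = 20983.49
Buyer bears: freight 7712.97 + insurance 295.81 + destination terminal 997.90 + brokerage 416.53 + delivery 1125.22 + duty 20983.49 = 31531.92
Landed cost = invoice 150117.78 + 31531.92 = 181649.70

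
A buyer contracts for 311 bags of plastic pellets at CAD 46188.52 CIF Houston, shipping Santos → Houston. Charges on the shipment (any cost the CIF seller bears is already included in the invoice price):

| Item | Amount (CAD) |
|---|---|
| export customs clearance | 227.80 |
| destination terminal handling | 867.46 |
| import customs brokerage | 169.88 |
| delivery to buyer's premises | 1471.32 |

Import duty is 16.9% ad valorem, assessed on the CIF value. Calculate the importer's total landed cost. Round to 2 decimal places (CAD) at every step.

Total landed cost: CAD 56503.04

CIF: the seller pays costs through ocean freight and marine insurance to the destination port.
Already in the invoice (seller's account under CIF): export clearance — exclude.
The CIF price already equals the CIF value: 46188.52
Import duty = 46188.52 × 16.9% = 7805.86
Buyer bears: destination terminal 867.46 + brokerage 169.88 + delivery 1471.32 + duty 7805.86 = 10314.52
Landed cost = invoice 46188.52 + 10314.52 = 56503.04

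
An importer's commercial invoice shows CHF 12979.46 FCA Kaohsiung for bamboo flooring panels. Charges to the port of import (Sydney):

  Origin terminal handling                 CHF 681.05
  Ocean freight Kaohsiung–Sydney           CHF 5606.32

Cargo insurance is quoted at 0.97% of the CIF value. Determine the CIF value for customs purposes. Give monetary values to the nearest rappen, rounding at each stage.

CIF value: CHF 19455.55

Let C be the CIF value. C = FCA price + pre-shipment costs + freight + 0.97% × C
C − 0.97% × C = 12979.46 + 681.05 + 5606.32
0.9903 × C = 19266.83
C = 19266.83 / 0.9903 = 19455.55
Insurance premium = 0.97% × 19455.55 = 188.72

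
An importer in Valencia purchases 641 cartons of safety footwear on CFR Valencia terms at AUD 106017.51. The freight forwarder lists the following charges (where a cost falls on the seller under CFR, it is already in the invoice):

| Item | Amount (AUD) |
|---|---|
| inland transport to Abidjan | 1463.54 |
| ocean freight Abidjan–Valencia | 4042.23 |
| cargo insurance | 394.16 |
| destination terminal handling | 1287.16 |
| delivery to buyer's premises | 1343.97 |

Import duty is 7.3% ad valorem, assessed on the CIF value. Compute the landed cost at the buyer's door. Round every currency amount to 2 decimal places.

CFR: the seller pays costs through ocean freight to the destination port, but not insurance.
Already in the invoice (seller's account under CFR): inland to port, freight — exclude.
CIF value = CFR price + insurance = 106017.51 + 394.16 = 106411.67
Import duty = 106411.67 × 7.3% = 7768.05
Buyer bears: insurance 394.16 + destination terminal 1287.16 + delivery 1343.97 + duty 7768.05 = 10793.34
Landed cost = invoice 106017.51 + 10793.34 = 116810.85

Total landed cost: AUD 116810.85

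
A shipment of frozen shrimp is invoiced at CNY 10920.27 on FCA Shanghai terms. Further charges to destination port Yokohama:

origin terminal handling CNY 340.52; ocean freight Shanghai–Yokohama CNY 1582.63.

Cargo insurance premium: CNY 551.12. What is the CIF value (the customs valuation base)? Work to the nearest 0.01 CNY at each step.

CIF = FCA price + pre-shipment costs + freight + insurance
CIF = 10920.27 + 340.52 + 1582.63 + 551.12 = 13394.54

CIF value: CNY 13394.54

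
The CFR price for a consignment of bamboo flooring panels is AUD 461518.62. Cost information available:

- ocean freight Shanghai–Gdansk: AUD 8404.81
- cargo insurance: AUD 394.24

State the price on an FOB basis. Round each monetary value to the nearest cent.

Not relevant to the conversion: insurance — on the buyer under both terms; not part of either seller's price.
From CFR to FOB, the seller no longer bears: freight.
FOB price = 461518.62 − 8404.81 = 453113.81

FOB price: AUD 453113.81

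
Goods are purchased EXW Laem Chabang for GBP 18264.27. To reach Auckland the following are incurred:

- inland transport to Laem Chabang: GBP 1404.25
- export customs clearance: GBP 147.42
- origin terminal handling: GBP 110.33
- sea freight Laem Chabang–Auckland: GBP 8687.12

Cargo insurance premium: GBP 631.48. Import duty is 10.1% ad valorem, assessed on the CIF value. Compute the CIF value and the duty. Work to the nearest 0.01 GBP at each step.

CIF = EXW price + pre-shipment costs + freight + insurance
CIF = 18264.27 + 1404.25 + 147.42 + 110.33 + 8687.12 + 631.48 = 29244.87
Import duty = 29244.87 × 10.1% = 2953.73

CIF value: GBP 29244.87; import duty: GBP 2953.73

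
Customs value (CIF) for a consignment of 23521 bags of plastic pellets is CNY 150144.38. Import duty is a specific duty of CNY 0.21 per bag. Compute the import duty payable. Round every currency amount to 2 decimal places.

Import duty: CNY 4939.41

Import duty = 23521 × 0.21 = 4939.41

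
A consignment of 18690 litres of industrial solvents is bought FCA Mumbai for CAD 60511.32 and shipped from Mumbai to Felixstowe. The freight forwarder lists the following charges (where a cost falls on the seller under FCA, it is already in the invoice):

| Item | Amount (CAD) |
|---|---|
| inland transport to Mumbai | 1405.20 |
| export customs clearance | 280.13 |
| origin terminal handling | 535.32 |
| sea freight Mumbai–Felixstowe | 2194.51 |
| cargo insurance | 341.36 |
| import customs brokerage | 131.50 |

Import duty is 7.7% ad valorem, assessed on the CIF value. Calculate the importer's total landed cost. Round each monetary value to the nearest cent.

FCA: the seller delivers export-cleared goods to the carrier; the buyer bears costs from that point.
Already in the invoice (seller's account under FCA): inland to port, export clearance — exclude.
CIF value = FCA price + origin terminal + freight + insurance = 60511.32 + 535.32 + 2194.51 + 341.36 = 63582.51
Import duty = 63582.51 × 7.7% = 4895.85
Buyer bears: origin terminal 535.32 + freight 2194.51 + insurance 341.36 + brokerage 131.50 + duty 4895.85 = 8098.54
Landed cost = invoice 60511.32 + 8098.54 = 68609.86

Total landed cost: CAD 68609.86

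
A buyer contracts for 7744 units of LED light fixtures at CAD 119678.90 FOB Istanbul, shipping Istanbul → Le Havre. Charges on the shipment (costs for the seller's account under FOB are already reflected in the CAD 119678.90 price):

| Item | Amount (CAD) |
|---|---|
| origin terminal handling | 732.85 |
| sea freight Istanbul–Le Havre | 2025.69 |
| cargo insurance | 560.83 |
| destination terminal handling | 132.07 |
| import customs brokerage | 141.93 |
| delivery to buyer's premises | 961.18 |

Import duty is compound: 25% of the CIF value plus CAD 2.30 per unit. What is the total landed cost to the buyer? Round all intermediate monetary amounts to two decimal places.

Total landed cost: CAD 171878.16

FOB: the seller bears costs until goods are on board at the origin port; the buyer bears freight, insurance and all costs thereafter.
Already in the invoice (seller's account under FOB): origin terminal — exclude.
CIF value = FOB price + freight + insurance = 119678.90 + 2025.69 + 560.83 = 122265.42
Ad valorem component: 122265.42 × 25% = 30566.36
Specific component: 7744 × 2.30 = 17811.20
Import duty = 30566.36 + 17811.20 = 48377.56
Buyer bears: freight 2025.69 + insurance 560.83 + destination terminal 132.07 + brokerage 141.93 + delivery 961.18 + duty 48377.56 = 52199.26
Landed cost = invoice 119678.90 + 52199.26 = 171878.16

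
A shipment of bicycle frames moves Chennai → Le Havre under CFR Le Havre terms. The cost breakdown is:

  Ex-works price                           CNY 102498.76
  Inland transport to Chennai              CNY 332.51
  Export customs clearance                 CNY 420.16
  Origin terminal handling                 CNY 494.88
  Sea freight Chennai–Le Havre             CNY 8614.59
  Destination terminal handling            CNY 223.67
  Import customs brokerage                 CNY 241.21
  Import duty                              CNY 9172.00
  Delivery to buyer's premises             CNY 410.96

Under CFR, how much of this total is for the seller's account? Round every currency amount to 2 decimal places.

CFR: the seller pays costs through ocean freight to the destination port, but not insurance.
Seller's account: goods 102498.76 + inland to port 332.51 + export clearance 420.16 + origin terminal 494.88 + freight 8614.59 = 112360.90
Buyer's account: destination terminal 223.67 + brokerage 241.21 + duty 9172.00 + delivery 410.96 = 10047.84

Seller's account: CNY 112360.90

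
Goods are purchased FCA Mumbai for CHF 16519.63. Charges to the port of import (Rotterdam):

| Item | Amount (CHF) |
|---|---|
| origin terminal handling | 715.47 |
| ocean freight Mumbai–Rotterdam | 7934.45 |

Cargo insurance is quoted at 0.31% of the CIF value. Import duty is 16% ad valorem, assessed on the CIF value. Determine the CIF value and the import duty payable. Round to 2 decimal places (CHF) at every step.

Let C be the CIF value. C = FCA price + pre-shipment costs + freight + 0.31% × C
C − 0.31% × C = 16519.63 + 715.47 + 7934.45
0.9969 × C = 25169.55
C = 25169.55 / 0.9969 = 25247.82
Insurance premium = 0.31% × 25247.82 = 78.27
Import duty = 25247.82 × 16% = 4039.65

CIF value: CHF 25247.82; import duty: CHF 4039.65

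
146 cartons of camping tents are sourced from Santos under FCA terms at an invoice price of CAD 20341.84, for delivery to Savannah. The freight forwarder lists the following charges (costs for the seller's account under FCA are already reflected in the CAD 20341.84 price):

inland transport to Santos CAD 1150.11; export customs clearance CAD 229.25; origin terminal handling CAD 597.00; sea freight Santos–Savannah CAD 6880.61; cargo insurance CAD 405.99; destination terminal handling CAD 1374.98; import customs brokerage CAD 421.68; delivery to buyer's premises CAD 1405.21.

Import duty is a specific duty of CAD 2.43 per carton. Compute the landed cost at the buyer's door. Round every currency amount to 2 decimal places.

Total landed cost: CAD 31782.09

FCA: the seller delivers export-cleared goods to the carrier; the buyer bears costs from that point.
Already in the invoice (seller's account under FCA): inland to port, export clearance — exclude.
CIF value = FCA price + origin terminal + freight + insurance = 20341.84 + 597.00 + 6880.61 + 405.99 = 28225.44
Import duty = 146 × 2.43 = 354.78
Buyer bears: origin terminal 597.00 + freight 6880.61 + insurance 405.99 + destination terminal 1374.98 + brokerage 421.68 + delivery 1405.21 + duty 354.78 = 11440.25
Landed cost = invoice 20341.84 + 11440.25 = 31782.09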